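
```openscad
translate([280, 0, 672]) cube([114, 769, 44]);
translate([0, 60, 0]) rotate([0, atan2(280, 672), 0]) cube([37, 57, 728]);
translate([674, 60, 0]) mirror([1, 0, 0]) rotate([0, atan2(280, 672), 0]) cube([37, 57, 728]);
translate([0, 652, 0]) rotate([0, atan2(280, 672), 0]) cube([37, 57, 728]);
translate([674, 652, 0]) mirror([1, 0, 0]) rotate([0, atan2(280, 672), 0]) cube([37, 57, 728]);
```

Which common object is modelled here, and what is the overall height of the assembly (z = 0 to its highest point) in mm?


A sawhorse. The overall height is 716 mm.

A beam across two mirrored pairs of raked legs — a sawhorse. The beam's underside is at z = 672 (matching the legs' vertical rise in atan2(280, 672)) and the beam is 44 mm tall, so its top is at 672 + 44 = 716 mm. The raked legs top out at the beam's underside, so that is the highest point.


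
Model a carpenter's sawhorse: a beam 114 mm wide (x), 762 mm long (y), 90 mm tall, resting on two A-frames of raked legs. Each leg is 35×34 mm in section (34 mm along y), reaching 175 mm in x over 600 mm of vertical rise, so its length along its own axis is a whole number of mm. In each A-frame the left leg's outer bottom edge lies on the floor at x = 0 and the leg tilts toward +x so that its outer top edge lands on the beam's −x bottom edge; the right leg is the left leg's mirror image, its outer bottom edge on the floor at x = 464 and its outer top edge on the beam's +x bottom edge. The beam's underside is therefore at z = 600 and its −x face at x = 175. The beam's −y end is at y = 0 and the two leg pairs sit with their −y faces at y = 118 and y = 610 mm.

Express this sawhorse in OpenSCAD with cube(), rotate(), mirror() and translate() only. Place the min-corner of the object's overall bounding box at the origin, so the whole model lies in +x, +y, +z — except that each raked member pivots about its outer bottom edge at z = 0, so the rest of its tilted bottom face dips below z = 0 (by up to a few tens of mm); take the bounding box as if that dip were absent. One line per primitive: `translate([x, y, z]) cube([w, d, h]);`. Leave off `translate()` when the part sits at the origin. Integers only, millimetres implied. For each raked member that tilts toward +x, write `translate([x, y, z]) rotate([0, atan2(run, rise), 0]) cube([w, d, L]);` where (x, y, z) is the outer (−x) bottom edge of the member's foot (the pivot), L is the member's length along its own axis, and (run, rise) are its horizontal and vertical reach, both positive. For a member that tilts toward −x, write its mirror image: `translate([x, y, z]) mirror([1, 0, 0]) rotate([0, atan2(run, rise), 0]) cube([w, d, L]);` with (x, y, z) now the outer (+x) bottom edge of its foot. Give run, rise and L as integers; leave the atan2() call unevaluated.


translate([175, 0, 600]) cube([114, 762, 90]);
translate([0, 118, 0]) rotate([0, atan2(175, 600), 0]) cube([35, 34, 625]);
translate([464, 118, 0]) mirror([1, 0, 0]) rotate([0, atan2(175, 600), 0]) cube([35, 34, 625]);
translate([0, 610, 0]) rotate([0, atan2(175, 600), 0]) cube([35, 34, 625]);
translate([464, 610, 0]) mirror([1, 0, 0]) rotate([0, atan2(175, 600), 0]) cube([35, 34, 625]);


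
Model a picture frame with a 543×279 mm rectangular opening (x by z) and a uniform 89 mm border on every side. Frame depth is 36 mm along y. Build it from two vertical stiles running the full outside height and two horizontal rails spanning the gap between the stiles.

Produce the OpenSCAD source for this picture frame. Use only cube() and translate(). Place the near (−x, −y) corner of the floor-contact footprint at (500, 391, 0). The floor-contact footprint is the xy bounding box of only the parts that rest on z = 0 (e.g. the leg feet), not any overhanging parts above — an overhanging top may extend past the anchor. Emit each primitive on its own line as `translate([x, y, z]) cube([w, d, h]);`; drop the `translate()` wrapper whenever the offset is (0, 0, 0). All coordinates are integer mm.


translate([500, 391, 0]) cube([89, 36, 457]);
translate([1132, 391, 0]) cube([89, 36, 457]);
translate([589, 391, 0]) cube([543, 36, 89]);
translate([589, 391, 368]) cube([543, 36, 89]);


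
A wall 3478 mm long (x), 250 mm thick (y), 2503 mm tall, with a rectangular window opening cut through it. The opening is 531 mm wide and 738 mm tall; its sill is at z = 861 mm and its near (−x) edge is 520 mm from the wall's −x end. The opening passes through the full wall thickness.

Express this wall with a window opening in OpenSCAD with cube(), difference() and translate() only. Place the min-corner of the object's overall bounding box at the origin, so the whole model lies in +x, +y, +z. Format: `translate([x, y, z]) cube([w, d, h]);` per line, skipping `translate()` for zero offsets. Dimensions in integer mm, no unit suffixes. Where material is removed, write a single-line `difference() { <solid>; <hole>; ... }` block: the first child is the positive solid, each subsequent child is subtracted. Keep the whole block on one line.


difference() { cube([3478, 250, 2503]); translate([520, 0, 861]) cube([531, 250, 738]); }


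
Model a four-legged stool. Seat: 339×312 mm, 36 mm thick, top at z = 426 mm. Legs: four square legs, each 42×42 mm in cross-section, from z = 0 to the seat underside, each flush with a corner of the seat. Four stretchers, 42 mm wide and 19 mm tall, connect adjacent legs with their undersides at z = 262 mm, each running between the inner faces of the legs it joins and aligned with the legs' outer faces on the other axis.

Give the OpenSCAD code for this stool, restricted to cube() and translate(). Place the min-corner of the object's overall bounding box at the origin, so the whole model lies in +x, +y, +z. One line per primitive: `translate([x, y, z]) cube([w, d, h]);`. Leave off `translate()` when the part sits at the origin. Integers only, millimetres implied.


translate([0, 0, 390]) cube([339, 312, 36]);
cube([42, 42, 390]);
translate([297, 0, 0]) cube([42, 42, 390]);
translate([0, 270, 0]) cube([42, 42, 390]);
translate([297, 270, 0]) cube([42, 42, 390]);
translate([42, 0, 262]) cube([255, 42, 19]);
translate([42, 270, 262]) cube([255, 42, 19]);
translate([0, 42, 262]) cube([42, 228, 19]);
translate([297, 42, 262]) cube([42, 228, 19]);


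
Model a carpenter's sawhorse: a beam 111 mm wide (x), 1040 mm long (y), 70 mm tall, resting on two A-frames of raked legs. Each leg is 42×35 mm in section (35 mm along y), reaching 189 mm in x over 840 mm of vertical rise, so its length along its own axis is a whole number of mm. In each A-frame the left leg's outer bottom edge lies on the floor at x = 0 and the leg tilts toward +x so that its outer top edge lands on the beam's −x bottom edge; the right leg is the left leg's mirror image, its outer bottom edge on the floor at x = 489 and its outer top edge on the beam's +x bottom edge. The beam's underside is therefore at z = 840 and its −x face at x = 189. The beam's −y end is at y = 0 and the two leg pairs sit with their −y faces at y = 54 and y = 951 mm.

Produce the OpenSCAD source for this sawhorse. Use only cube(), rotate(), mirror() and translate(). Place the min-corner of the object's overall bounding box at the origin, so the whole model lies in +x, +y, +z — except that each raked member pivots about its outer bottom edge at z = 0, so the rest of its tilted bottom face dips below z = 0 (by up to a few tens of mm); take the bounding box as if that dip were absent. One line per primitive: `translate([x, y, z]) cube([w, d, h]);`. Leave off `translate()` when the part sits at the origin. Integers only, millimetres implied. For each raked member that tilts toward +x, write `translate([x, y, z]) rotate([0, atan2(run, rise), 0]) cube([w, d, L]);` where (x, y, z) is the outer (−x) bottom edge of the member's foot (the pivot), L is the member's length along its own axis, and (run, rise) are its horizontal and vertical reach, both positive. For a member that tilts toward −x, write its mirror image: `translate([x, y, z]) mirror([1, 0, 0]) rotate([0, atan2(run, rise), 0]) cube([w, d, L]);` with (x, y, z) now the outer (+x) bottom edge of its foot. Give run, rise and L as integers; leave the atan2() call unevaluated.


translate([189, 0, 840]) cube([111, 1040, 70]);
translate([0, 54, 0]) rotate([0, atan2(189, 840), 0]) cube([42, 35, 861]);
translate([489, 54, 0]) mirror([1, 0, 0]) rotate([0, atan2(189, 840), 0]) cube([42, 35, 861]);
translate([0, 951, 0]) rotate([0, atan2(189, 840), 0]) cube([42, 35, 861]);
translate([489, 951, 0]) mirror([1, 0, 0]) rotate([0, atan2(189, 840), 0]) cube([42, 35, 861]);


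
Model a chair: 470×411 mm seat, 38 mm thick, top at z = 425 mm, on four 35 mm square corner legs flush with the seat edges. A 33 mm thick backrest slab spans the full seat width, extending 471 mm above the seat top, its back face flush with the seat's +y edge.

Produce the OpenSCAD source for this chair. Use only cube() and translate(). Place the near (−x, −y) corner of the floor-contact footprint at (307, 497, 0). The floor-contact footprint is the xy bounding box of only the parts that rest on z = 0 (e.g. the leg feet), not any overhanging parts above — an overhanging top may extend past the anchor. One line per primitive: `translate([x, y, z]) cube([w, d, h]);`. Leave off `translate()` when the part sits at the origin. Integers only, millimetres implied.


translate([307, 497, 387]) cube([470, 411, 38]);
translate([307, 497, 0]) cube([35, 35, 387]);
translate([742, 497, 0]) cube([35, 35, 387]);
translate([307, 873, 0]) cube([35, 35, 387]);
translate([742, 873, 0]) cube([35, 35, 387]);
translate([307, 875, 425]) cube([470, 33, 471]);


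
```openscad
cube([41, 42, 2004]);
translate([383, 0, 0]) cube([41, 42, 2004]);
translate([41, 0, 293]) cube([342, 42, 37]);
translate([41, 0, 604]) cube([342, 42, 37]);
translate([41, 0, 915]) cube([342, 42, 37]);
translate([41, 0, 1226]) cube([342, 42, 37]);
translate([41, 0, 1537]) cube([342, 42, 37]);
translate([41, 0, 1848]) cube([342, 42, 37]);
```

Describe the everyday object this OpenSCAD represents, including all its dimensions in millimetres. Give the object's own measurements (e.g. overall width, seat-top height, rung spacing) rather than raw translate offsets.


A straight ladder. Two 41×42 mm vertical rails, 2004 mm tall, stand 424 mm apart (outside-to-outside) with their front faces coplanar on the −y side. 6 rungs, each 42 mm deep and 37 mm tall, span between the inner faces of the rails, front faces flush with the rails. The lowest rung's underside is at z = 293 mm and rungs are spaced 311 mm apart (underside to underside).


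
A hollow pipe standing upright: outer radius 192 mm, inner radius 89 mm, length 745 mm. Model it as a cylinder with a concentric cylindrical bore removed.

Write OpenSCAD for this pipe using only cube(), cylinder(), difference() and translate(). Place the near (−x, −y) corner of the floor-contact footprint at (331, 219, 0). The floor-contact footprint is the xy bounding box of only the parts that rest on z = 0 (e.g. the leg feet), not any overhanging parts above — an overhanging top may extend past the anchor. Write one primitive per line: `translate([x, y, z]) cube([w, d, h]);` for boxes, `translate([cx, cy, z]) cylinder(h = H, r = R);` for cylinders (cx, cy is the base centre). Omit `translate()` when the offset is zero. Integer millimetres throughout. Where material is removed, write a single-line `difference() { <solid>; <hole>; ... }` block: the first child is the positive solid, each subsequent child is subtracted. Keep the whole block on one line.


difference() { translate([523, 411, 0]) cylinder(h = 745, r = 192); translate([523, 411, 0]) cylinder(h = 745, r = 89); }


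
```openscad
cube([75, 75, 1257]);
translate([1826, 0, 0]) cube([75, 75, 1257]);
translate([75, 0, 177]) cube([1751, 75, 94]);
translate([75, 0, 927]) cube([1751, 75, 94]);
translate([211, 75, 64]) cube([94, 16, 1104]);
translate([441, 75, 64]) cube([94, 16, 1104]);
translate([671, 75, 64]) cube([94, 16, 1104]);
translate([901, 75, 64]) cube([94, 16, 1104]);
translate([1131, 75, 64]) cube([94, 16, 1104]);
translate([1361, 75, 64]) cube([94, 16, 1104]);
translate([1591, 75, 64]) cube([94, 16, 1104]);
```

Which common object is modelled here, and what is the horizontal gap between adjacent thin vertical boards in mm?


A fence section. The picket gap is 136 mm.

Two posts, two rails, 7 pickets — a fence section. Span 1751 mm holds 7 pickets of 94 mm with 8 equal gaps: ⌊(1751 − 7·94) / 8⌋ = 136 mm.


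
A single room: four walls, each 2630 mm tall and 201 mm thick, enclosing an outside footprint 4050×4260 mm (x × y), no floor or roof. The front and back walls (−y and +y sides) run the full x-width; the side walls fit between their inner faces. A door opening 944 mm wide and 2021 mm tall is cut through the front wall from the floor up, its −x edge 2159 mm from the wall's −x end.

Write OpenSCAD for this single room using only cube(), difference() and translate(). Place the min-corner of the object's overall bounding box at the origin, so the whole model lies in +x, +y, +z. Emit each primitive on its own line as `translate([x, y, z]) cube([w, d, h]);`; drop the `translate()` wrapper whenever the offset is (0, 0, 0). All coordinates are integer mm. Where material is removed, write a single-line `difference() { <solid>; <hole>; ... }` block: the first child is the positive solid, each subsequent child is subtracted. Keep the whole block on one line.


difference() { cube([4050, 201, 2630]); translate([2159, 0, 0]) cube([944, 201, 2021]); }
translate([0, 4059, 0]) cube([4050, 201, 2630]);
translate([0, 201, 0]) cube([201, 3858, 2630]);
translate([3849, 201, 0]) cube([201, 3858, 2630]);


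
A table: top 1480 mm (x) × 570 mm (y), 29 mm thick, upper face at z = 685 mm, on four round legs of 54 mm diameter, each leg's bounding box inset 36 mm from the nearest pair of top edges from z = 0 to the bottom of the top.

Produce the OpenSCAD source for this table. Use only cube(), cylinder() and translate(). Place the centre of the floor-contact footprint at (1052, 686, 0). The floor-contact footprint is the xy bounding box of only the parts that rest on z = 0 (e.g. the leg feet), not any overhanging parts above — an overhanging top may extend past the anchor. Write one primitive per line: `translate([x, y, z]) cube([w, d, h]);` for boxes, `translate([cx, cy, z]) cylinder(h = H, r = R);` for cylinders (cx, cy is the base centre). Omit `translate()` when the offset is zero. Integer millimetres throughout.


translate([312, 401, 656]) cube([1480, 570, 29]);
translate([375, 464, 0]) cylinder(h = 656, r = 27);
translate([1729, 464, 0]) cylinder(h = 656, r = 27);
translate([375, 908, 0]) cylinder(h = 656, r = 27);
translate([1729, 908, 0]) cylinder(h = 656, r = 27);


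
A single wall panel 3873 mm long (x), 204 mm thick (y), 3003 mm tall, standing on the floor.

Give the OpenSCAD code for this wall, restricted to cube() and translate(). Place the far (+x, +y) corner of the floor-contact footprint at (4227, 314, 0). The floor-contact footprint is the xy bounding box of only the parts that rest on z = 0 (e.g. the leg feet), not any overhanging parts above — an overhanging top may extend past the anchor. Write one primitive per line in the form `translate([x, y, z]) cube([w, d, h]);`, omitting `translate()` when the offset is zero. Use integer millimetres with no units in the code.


translate([354, 110, 0]) cube([3873, 204, 3003]);


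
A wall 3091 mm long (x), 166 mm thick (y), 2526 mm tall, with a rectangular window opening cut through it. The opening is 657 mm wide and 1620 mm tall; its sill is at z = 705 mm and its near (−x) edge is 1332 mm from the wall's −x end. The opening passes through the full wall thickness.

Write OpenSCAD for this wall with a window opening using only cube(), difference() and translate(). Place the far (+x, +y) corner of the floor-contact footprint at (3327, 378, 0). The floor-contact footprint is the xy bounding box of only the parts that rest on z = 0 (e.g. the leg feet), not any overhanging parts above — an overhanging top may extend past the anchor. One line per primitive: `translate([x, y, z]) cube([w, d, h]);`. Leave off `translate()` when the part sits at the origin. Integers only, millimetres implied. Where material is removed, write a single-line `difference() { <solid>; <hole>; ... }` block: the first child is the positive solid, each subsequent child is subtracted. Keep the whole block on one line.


difference() { translate([236, 212, 0]) cube([3091, 166, 2526]); translate([1568, 212, 705]) cube([657, 166, 1620]); }


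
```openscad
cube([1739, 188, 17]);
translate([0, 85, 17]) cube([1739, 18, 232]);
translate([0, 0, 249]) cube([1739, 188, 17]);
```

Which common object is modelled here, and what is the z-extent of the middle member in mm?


An I-beam. The web height is 232 mm.

Two wide flanges with a thin centred web — an I-beam. Overall 266 mm minus two 17 mm flanges gives a web of 266 − 2·17 = 232 mm.


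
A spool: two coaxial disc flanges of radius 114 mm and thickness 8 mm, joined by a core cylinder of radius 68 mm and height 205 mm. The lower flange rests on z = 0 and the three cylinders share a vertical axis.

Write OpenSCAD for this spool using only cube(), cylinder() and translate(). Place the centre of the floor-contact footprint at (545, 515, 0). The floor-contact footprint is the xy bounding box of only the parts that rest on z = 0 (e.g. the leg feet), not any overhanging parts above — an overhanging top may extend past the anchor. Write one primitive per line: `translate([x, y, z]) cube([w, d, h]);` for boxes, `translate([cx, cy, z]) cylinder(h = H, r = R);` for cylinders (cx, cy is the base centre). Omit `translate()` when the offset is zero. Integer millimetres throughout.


translate([545, 515, 0]) cylinder(h = 8, r = 114);
translate([545, 515, 8]) cylinder(h = 205, r = 68);
translate([545, 515, 213]) cylinder(h = 8, r = 114);


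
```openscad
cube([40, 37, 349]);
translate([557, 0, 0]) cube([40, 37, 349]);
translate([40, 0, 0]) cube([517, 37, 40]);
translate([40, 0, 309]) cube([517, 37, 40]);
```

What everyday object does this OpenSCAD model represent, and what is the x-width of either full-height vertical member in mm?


A picture frame. The border width is 40 mm.

Four thin pieces enclosing a rectangular opening — a picture frame. The two full-height stiles are 349 mm tall; the top rail sits at z = 309 and is 40 mm tall, so the border above the opening is 349 − 309 = 40 mm, matching the stile x-width.


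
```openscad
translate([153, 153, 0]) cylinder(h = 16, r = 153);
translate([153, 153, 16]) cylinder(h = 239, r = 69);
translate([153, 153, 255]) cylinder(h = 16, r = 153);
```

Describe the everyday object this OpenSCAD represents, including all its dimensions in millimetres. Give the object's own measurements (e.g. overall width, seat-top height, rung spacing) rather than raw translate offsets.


A spool: two coaxial disc flanges of radius 153 mm and thickness 16 mm, joined by a core cylinder of radius 69 mm and height 239 mm. The lower flange rests on z = 0 and the three cylinders share a vertical axis.


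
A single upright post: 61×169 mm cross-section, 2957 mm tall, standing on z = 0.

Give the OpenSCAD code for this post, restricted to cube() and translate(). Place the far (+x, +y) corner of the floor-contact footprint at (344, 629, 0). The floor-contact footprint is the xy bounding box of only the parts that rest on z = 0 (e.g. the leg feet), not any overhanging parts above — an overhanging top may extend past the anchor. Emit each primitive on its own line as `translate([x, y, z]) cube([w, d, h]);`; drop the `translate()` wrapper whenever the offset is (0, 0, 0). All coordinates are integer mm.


translate([283, 460, 0]) cube([61, 169, 2957]);


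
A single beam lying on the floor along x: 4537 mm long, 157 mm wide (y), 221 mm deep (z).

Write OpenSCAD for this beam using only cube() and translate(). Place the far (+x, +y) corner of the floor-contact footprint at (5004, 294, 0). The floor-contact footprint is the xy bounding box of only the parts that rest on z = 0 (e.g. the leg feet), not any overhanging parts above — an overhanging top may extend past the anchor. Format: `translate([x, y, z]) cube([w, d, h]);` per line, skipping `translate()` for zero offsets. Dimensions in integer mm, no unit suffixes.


translate([467, 137, 0]) cube([4537, 157, 221]);


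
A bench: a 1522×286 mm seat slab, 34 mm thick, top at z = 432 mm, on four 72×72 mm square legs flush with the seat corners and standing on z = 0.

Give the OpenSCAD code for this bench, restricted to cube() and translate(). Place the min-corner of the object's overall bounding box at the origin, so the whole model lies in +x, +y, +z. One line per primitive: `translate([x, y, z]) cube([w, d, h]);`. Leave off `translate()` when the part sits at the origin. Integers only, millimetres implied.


translate([0, 0, 398]) cube([1522, 286, 34]);
cube([72, 72, 398]);
translate([0, 214, 0]) cube([72, 72, 398]);
translate([1450, 0, 0]) cube([72, 72, 398]);
translate([1450, 214, 0]) cube([72, 72, 398]);


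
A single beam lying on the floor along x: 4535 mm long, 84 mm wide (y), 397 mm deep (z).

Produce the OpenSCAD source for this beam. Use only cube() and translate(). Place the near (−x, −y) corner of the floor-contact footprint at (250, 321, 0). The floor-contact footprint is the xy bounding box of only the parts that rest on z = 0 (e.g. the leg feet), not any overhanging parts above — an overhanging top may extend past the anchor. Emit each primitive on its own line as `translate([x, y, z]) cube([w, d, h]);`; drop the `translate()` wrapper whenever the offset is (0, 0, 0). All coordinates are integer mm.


translate([250, 321, 0]) cube([4535, 84, 397]);


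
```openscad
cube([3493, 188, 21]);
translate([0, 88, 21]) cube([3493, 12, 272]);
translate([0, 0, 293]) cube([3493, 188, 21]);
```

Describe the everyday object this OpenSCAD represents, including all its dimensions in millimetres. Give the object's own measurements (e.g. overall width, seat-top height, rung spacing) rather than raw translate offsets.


An I-beam lying along x, 3493 mm long. Overall section height 314 mm. Two flanges 188 mm wide (y) and 21 mm thick, one on the floor and one at the top; a web 12 mm thick runs between them, centred on the flange width.


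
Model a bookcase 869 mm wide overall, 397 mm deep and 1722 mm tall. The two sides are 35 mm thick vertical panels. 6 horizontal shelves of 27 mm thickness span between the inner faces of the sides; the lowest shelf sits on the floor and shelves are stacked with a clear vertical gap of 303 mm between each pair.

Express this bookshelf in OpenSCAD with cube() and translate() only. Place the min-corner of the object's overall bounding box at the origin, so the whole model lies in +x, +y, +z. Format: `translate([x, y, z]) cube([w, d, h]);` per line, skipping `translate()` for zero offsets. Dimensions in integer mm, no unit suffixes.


cube([35, 397, 1722]);
translate([834, 0, 0]) cube([35, 397, 1722]);
translate([35, 0, 0]) cube([799, 397, 27]);
translate([35, 0, 330]) cube([799, 397, 27]);
translate([35, 0, 660]) cube([799, 397, 27]);
translate([35, 0, 990]) cube([799, 397, 27]);
translate([35, 0, 1320]) cube([799, 397, 27]);
translate([35, 0, 1650]) cube([799, 397, 27]);


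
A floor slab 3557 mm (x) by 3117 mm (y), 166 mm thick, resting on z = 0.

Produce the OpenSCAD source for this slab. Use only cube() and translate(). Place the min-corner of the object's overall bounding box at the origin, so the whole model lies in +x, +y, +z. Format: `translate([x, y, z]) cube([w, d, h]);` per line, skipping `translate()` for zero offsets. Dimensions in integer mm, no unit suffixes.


cube([3557, 3117, 166]);


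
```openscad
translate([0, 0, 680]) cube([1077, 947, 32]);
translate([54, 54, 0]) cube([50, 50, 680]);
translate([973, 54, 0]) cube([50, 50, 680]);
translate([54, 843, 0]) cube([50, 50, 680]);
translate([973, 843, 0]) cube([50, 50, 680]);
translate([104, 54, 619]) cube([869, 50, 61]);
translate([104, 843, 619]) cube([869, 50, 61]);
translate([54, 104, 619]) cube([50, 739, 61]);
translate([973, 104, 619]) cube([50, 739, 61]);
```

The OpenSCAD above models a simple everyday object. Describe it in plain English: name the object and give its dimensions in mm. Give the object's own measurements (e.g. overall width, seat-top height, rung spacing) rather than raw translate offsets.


A table: top 1077 mm (x) × 947 mm (y), 32 mm thick, upper face at z = 712 mm, on four 50×50 mm square legs, each inset 54 mm from the nearest pair of top edges from z = 0 to the bottom of the top. Four apron rails, 50 mm thick and 61 mm tall, run between adjacent legs with their top edges flush with the underside of the top and their outer faces flush with the legs' outer faces.


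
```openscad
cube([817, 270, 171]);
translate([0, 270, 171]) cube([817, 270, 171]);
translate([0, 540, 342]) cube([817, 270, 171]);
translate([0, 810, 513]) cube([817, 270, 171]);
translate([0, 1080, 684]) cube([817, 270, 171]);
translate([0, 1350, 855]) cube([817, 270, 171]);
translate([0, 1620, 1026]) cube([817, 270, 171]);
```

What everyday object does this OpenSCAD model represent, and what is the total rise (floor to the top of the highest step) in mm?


A staircase. The total rise is 1197 mm.

7 identical blocks, each offset up and back from the previous — a staircase. Each step is 171 mm tall and there are 7 of them, so the total rise is 7 × 171 = 1197 mm.


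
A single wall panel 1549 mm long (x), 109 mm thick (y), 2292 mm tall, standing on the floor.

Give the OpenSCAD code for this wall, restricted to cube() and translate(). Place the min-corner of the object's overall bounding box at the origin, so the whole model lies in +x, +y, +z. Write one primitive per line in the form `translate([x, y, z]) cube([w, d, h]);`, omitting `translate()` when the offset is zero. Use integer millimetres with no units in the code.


cube([1549, 109, 2292]);


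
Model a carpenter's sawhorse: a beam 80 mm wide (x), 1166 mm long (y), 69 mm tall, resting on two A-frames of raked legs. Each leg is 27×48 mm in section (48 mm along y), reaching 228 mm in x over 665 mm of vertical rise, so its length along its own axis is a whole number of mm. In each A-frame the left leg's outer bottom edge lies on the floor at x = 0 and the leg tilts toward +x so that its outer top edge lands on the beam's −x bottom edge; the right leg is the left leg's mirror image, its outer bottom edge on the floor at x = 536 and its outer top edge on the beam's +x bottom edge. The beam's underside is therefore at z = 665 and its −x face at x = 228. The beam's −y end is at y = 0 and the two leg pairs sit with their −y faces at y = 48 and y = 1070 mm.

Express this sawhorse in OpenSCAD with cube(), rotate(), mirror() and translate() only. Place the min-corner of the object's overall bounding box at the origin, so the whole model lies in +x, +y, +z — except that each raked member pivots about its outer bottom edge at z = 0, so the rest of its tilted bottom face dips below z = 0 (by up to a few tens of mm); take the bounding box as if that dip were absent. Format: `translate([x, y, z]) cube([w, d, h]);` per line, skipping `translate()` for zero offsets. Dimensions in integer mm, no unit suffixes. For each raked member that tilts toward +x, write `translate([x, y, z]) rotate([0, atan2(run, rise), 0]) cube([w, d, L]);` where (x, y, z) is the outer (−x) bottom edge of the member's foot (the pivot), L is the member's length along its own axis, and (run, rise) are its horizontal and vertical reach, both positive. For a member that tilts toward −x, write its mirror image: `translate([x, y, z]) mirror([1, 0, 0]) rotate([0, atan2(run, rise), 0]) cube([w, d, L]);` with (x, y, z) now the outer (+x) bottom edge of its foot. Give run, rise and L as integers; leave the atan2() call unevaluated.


translate([228, 0, 665]) cube([80, 1166, 69]);
translate([0, 48, 0]) rotate([0, atan2(228, 665), 0]) cube([27, 48, 703]);
translate([536, 48, 0]) mirror([1, 0, 0]) rotate([0, atan2(228, 665), 0]) cube([27, 48, 703]);
translate([0, 1070, 0]) rotate([0, atan2(228, 665), 0]) cube([27, 48, 703]);
translate([536, 1070, 0]) mirror([1, 0, 0]) rotate([0, atan2(228, 665), 0]) cube([27, 48, 703]);


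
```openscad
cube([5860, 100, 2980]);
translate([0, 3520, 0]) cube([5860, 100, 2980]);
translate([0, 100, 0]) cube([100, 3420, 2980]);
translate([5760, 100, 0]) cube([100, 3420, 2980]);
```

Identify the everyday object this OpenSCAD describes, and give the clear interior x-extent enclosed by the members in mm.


A house (or room) frame. The interior width is 5660 mm.

Four 2980 mm walls enclosing a rectangle with no floor or roof — a room or house frame. Outside width is 5860 mm and wall thickness is 100 mm, so the interior width is 5860 − 2 × 100 = 5660 mm.


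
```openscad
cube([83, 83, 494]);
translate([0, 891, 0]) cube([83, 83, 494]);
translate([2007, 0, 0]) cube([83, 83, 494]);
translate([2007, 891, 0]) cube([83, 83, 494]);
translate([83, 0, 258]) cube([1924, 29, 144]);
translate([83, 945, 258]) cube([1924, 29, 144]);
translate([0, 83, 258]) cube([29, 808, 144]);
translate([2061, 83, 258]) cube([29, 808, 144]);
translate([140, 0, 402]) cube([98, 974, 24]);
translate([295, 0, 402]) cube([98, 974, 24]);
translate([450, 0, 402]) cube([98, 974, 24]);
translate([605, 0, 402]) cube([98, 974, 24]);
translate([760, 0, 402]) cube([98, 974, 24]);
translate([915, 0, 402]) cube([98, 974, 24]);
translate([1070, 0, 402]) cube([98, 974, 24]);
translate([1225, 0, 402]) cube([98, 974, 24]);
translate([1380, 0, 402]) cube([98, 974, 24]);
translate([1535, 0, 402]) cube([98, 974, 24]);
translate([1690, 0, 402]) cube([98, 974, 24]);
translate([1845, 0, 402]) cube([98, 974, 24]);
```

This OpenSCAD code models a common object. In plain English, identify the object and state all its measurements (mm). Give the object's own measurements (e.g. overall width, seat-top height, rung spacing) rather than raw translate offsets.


A bed frame 2090 mm long (x) by 974 mm wide (y). Four 83×83 mm corner posts, 494 mm tall, at the corners of the footprint. Four rails of 29 mm thickness and 144 mm height run between adjacent posts with their undersides at z = 258 mm, their outer faces flush with the outside of the frame (the two x-running rails run between the posts' inner faces; the two y-running rails run between the posts' inner faces). 12 slats, each 98 mm wide (x) and 24 mm thick, lie across the top of the two x-running rails, running the full 974 mm width of the frame in y; along x they sit between the end posts with a 57 mm gap after the −x posts and between neighbouring slats, leaving 64 mm before the +x posts.


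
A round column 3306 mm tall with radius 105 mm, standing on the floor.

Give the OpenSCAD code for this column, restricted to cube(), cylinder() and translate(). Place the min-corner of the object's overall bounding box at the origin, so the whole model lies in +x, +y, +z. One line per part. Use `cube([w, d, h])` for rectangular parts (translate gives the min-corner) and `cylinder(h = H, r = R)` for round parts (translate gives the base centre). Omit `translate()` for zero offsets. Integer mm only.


translate([105, 105, 0]) cylinder(h = 3306, r = 105);


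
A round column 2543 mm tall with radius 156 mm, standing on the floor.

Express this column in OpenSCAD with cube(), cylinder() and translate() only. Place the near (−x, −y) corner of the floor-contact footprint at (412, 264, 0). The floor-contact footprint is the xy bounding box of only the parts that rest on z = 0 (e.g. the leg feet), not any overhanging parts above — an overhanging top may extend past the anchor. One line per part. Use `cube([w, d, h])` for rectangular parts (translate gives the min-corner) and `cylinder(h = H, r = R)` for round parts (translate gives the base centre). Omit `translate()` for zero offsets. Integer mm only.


translate([568, 420, 0]) cylinder(h = 2543, r = 156);


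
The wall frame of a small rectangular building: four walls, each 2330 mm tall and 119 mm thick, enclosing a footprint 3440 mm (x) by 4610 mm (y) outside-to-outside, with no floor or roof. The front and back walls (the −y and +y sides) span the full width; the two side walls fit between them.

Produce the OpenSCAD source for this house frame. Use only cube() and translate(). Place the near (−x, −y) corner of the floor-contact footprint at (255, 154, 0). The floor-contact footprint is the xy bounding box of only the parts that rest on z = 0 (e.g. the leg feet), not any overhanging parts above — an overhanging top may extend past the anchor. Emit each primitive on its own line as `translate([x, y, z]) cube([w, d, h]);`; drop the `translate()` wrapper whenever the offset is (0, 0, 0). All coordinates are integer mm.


translate([255, 154, 0]) cube([3440, 119, 2330]);
translate([255, 4645, 0]) cube([3440, 119, 2330]);
translate([255, 273, 0]) cube([119, 4372, 2330]);
translate([3576, 273, 0]) cube([119, 4372, 2330]);


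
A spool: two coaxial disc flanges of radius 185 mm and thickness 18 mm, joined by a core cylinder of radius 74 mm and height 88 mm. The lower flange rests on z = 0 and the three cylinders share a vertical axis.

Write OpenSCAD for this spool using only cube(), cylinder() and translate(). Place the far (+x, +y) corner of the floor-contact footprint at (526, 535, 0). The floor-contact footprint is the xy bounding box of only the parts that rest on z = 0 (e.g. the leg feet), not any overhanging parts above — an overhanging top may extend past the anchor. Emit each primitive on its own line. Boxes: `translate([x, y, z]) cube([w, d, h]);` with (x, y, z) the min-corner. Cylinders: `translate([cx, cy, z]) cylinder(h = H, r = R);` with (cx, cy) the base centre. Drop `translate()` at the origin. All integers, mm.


translate([341, 350, 0]) cylinder(h = 18, r = 185);
translate([341, 350, 18]) cylinder(h = 88, r = 74);
translate([341, 350, 106]) cylinder(h = 18, r = 185);


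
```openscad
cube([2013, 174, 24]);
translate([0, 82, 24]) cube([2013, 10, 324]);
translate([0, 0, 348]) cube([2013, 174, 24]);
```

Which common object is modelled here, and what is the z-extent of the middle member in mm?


An I-beam. The web height is 324 mm.

Two wide flanges with a thin centred web — an I-beam. Overall 372 mm minus two 24 mm flanges gives a web of 372 − 2·24 = 324 mm.


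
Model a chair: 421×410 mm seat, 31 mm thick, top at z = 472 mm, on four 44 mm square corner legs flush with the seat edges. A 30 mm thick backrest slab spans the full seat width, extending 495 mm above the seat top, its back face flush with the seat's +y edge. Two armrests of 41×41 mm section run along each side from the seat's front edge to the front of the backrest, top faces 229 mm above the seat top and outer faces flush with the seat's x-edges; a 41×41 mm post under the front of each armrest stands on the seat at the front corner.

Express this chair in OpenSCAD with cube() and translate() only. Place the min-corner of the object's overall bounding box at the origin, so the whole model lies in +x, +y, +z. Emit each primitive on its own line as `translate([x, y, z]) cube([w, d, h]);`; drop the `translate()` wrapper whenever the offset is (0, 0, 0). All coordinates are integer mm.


translate([0, 0, 441]) cube([421, 410, 31]);
cube([44, 44, 441]);
translate([377, 0, 0]) cube([44, 44, 441]);
translate([0, 366, 0]) cube([44, 44, 441]);
translate([377, 366, 0]) cube([44, 44, 441]);
translate([0, 380, 472]) cube([421, 30, 495]);
translate([0, 0, 660]) cube([41, 380, 41]);
translate([380, 0, 660]) cube([41, 380, 41]);
translate([0, 0, 472]) cube([41, 41, 188]);
translate([380, 0, 472]) cube([41, 41, 188]);


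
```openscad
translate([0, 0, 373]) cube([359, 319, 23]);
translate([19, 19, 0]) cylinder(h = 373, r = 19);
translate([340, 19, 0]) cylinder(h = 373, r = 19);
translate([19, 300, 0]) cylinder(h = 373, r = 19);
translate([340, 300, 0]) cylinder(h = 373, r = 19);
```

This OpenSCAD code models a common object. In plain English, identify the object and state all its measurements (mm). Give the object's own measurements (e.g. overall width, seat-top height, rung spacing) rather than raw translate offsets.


A simple wooden stool: a rectangular seat 359 mm (x) by 319 mm (y), 23 mm thick, top face at z = 396 mm, on four round legs, each 38 mm in diameter. The legs rest on z = 0, each leg's axis is inset half a diameter from the nearest pair of seat edges (so the leg's bounding box is flush with the corner).


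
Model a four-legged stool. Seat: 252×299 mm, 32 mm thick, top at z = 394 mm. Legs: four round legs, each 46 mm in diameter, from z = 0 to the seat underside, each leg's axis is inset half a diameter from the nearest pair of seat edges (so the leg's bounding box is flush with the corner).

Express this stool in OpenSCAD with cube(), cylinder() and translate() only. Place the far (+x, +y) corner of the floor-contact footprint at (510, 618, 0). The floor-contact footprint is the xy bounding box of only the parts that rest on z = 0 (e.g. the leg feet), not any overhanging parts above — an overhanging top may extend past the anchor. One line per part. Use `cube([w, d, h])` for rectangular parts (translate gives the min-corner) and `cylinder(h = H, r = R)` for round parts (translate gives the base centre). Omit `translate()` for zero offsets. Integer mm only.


translate([258, 319, 362]) cube([252, 299, 32]);
translate([281, 342, 0]) cylinder(h = 362, r = 23);
translate([487, 342, 0]) cylinder(h = 362, r = 23);
translate([281, 595, 0]) cylinder(h = 362, r = 23);
translate([487, 595, 0]) cylinder(h = 362, r = 23);


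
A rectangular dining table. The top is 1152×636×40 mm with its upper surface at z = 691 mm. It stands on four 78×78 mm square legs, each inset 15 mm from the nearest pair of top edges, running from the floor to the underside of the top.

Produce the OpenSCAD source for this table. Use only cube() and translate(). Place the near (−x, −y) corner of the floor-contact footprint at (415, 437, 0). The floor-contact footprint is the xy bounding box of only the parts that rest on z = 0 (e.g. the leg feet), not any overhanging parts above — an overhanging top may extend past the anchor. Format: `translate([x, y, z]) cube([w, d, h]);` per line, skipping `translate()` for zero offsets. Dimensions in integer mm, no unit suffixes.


translate([400, 422, 651]) cube([1152, 636, 40]);
translate([415, 437, 0]) cube([78, 78, 651]);
translate([1459, 437, 0]) cube([78, 78, 651]);
translate([415, 965, 0]) cube([78, 78, 651]);
translate([1459, 965, 0]) cube([78, 78, 651]);


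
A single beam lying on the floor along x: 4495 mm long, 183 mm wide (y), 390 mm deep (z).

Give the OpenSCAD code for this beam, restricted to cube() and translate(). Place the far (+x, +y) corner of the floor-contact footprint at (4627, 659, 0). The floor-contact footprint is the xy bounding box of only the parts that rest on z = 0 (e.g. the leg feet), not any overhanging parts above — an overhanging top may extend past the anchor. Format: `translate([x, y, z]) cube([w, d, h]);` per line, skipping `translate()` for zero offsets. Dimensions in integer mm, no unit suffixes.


translate([132, 476, 0]) cube([4495, 183, 390]);


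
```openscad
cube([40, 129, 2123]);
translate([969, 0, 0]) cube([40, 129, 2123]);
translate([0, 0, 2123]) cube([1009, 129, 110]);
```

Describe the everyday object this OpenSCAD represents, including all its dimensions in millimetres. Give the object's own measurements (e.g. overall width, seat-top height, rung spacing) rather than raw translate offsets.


A door frame. The clear opening is 929 mm wide and 2123 mm high. Two 40 mm wide jambs, 129 mm deep, stand either side of the opening from the floor to the top of the opening. A 110 mm thick head sits across the top of both jambs, spanning the full outside width of the frame.


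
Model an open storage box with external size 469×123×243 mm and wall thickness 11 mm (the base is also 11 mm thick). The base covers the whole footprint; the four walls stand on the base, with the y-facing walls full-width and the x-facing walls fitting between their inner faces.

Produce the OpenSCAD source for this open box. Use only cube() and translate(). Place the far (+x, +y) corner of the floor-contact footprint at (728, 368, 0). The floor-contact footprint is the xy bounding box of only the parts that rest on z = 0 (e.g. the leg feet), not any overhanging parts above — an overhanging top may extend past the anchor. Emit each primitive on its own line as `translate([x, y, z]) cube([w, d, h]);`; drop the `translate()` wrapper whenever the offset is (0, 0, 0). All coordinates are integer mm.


translate([259, 245, 0]) cube([469, 123, 11]);
translate([259, 245, 11]) cube([469, 11, 232]);
translate([259, 357, 11]) cube([469, 11, 232]);
translate([259, 256, 11]) cube([11, 101, 232]);
translate([717, 256, 11]) cube([11, 101, 232]);
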